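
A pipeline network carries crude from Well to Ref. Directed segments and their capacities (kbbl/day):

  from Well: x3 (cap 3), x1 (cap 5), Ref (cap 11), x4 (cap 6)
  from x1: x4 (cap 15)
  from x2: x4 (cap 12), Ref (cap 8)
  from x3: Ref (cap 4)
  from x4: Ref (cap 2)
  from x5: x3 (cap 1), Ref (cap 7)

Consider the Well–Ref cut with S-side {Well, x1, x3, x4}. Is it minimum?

No — its capacity is 17, but the minimum cut has capacity 16.

Given cut capacity: 11 + 4 + 2 = 17.
Augment Well→Ref: bottleneck 11, flow now 11.
Augment Well→x3→Ref: bottleneck 3, flow now 14.
Augment Well→x4→Ref: bottleneck 2, flow now 16.
No augmenting path remains; maximum flow = 16.
In the residual graph, reachable from Well: {Well, x1, x4}.
Min-cut edges: Well→x3 (3), Well→Ref (11), x4→Ref (2); capacity 3 + 11 + 2 = 16.
Cut capacity 17 exceeds the max flow 16, so it is not minimum.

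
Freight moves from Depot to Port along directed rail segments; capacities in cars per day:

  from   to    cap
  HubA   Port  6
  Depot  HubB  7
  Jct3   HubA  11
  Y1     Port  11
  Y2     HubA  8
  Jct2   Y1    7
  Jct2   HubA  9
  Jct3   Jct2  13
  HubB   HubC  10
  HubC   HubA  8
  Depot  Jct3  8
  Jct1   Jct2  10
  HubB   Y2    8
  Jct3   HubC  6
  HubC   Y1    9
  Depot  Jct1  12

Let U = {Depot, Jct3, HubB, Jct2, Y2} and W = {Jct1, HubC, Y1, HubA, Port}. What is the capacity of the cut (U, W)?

Edges leaving {Depot, Jct3, HubB, Jct2, Y2}: Depot→Jct1 (12), Jct3→HubC (6), Jct3→HubA (11), HubB→HubC (10), Jct2→Y1 (7), Jct2→HubA (9), Y2→HubA (8).
Cut capacity = 12 + 6 + 11 + 10 + 7 + 9 + 8 = 63.

63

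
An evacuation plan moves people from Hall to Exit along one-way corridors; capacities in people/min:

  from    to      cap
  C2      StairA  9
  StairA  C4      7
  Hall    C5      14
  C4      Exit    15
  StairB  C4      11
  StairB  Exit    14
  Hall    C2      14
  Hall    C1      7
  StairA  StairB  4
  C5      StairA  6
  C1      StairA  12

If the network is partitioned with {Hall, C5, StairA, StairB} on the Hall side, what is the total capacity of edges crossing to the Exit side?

53

Edges leaving {Hall, C5, StairA, StairB}: Hall→C1 (7), Hall→C2 (14), StairA→C4 (7), StairB→C4 (11), StairB→Exit (14).
Cut capacity = 7 + 14 + 7 + 11 + 14 = 53.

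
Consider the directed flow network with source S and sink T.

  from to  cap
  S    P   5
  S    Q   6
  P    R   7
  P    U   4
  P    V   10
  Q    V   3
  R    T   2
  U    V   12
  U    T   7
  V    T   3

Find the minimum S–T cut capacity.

8

Augment S→P→R→T: bottleneck 2, flow now 2.
Augment S→P→U→T: bottleneck 3, flow now 5.
Augment S→Q→V→T: bottleneck 3, flow now 8.
No augmenting path remains; maximum flow = 8.
By max-flow min-cut, the minimum cut capacity equals the max flow.
In the residual graph, reachable from S: {S, Q}.
Min-cut edges: S→P (5), Q→V (3); capacity 5 + 3 = 8.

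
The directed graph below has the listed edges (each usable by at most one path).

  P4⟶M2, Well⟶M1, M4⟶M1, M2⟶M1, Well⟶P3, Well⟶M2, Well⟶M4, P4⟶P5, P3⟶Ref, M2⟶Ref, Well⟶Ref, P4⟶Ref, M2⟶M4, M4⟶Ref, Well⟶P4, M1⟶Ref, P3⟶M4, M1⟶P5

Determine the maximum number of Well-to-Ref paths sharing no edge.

6

Assign every edge capacity 1; by Menger, the answer equals the max flow.
Path Well→Ref (+1); total 1.
Path Well→P4→Ref (+1); total 2.
Path Well→M2→Ref (+1); total 3.
Path Well→P3→Ref (+1); total 4.
Path Well→M1→Ref (+1); total 5.
Path Well→M4→Ref (+1); total 6.
No residual Well→Ref path; max flow = 6.
Certifying cut of size 6: {Well→M1, Well→M2, Well→M4, Well→P3, Well→P4, Well→Ref}.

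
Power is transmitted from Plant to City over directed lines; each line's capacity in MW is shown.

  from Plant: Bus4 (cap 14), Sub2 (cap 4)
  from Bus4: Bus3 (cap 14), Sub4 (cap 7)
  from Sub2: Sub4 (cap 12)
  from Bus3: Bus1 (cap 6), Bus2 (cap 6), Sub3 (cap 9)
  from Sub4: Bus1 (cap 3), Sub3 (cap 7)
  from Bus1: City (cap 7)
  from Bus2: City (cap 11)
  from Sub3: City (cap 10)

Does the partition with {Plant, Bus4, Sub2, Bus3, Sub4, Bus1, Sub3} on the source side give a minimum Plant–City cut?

Given cut capacity: 6 + 7 + 10 = 23.
Augment Plant→Bus4→Bus3→Bus1→City: bottleneck 6, flow now 6.
Augment Plant→Bus4→Bus3→Bus2→City: bottleneck 6, flow now 12.
Augment Plant→Bus4→Bus3→Sub3→City: bottleneck 2, flow now 14.
Augment Plant→Sub2→Sub4→Bus1→City: bottleneck 1, flow now 15.
Augment Plant→Sub2→Sub4→Sub3→City: bottleneck 3, flow now 18.
No augmenting path remains; maximum flow = 18.
In the residual graph, reachable from Plant: {Plant}.
Min-cut edges: Plant→Bus4 (14), Plant→Sub2 (4); capacity 14 + 4 = 18.
Cut capacity 23 exceeds the max flow 18, so it is not minimum.

No — its capacity is 23, but the minimum cut has capacity 18.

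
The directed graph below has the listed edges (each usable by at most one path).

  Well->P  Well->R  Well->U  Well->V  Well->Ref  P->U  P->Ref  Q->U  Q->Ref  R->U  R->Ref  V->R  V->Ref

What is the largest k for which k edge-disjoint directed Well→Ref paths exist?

4

Assign every edge capacity 1; by Menger, the answer equals the max flow.
Path Well→Ref (+1); total 1.
Path Well→P→Ref (+1); total 2.
Path Well→R→Ref (+1); total 3.
Path Well→V→Ref (+1); total 4.
No residual Well→Ref path; max flow = 4.
Certifying cut of size 4: {Well→P, Well→R, Well→Ref, Well→V}.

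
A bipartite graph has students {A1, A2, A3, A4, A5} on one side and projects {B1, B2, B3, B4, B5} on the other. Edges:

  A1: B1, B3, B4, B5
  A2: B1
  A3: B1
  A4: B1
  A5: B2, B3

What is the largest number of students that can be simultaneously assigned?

Unit-capacity flow: source→left, listed edges, right→sink; max matching = max flow.
Augmenting path A1→B1 (+1); matched 1.
Augmenting path A5→B2 (+1); matched 2.
Augmenting path A2→B1→A1→B3 (+1); matched 3.
No augmenting path remains; maximum matching = 3.
König certificate: {A1, A5, B1} is a vertex cover of size 3 (every listed pair touches it), so no matching can be larger.

3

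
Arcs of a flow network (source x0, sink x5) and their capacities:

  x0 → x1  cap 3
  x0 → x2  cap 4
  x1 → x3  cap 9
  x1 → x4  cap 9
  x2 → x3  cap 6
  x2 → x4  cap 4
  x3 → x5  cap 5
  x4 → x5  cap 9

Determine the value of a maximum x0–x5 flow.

7

Augment x0→x1→x3→x5: bottleneck 3, flow now 3.
Augment x0→x2→x3→x5: bottleneck 2, flow now 5.
Augment x0→x2→x4→x5: bottleneck 2, flow now 7.
No augmenting path remains; maximum flow = 7.
In the residual graph, reachable from x0: {x0}.
Min-cut edges: x0→x1 (3), x0→x2 (4); capacity 3 + 4 = 7.
This cut is saturated, so no flow can exceed 7.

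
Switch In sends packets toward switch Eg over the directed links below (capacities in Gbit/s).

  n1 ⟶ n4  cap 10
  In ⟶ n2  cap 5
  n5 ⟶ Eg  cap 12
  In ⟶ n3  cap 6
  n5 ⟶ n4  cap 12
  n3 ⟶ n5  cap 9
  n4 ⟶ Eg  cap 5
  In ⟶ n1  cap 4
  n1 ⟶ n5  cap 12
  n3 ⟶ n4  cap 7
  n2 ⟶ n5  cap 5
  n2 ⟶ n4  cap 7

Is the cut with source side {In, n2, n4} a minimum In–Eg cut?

Given cut capacity: 4 + 6 + 5 + 5 = 20.
Augment In→n1→n4→Eg: bottleneck 4, flow now 4.
Augment In→n2→n4→Eg: bottleneck 1, flow now 5.
Augment In→n2→n5→Eg: bottleneck 4, flow now 9.
Augment In→n3→n5→Eg: bottleneck 6, flow now 15.
No augmenting path remains; maximum flow = 15.
In the residual graph, reachable from In: {In}.
Min-cut edges: In→n1 (4), In→n2 (5), In→n3 (6); capacity 4 + 5 + 6 = 15.
Cut capacity 20 exceeds the max flow 15, so it is not minimum.

No — its capacity is 20, but the minimum cut has capacity 15.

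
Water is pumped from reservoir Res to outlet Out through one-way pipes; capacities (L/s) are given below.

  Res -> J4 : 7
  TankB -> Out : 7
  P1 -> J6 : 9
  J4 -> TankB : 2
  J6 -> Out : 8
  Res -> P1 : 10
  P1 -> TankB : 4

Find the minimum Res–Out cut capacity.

Augment Res→P1→J6→Out: bottleneck 8, flow now 8.
Augment Res→P1→TankB→Out: bottleneck 2, flow now 10.
Augment Res→J4→TankB→Out: bottleneck 2, flow now 12.
No augmenting path remains; maximum flow = 12.
By max-flow min-cut, the minimum cut capacity equals the max flow.
In the residual graph, reachable from Res: {Res, J4}.
Min-cut edges: Res→P1 (10), J4→TankB (2); capacity 10 + 2 = 12.

12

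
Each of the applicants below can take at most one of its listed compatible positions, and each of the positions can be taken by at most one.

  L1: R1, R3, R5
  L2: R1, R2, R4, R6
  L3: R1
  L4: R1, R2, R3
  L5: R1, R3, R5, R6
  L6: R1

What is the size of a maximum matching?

Unit-capacity flow: source→left, listed edges, right→sink; max matching = max flow.
Augmenting path L1→R1 (+1); matched 1.
Augmenting path L2→R2 (+1); matched 2.
Augmenting path L4→R3 (+1); matched 3.
Augmenting path L5→R5 (+1); matched 4.
Augmenting path L3→R1→L1→R5→L5→R6 (+1); matched 5.
No augmenting path remains; maximum matching = 5.
König certificate: {L1, L2, L4, L5, R1} is a vertex cover of size 5 (every listed pair touches it), so no matching can be larger.

5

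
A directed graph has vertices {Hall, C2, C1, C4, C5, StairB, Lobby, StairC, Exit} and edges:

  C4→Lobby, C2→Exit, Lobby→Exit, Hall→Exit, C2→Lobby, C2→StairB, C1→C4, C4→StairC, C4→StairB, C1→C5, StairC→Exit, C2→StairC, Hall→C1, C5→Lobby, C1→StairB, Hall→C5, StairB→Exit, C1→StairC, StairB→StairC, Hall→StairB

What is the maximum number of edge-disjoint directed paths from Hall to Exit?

Assign every edge capacity 1; by Menger, the answer equals the max flow.
Path Hall→Exit (+1); total 1.
Path Hall→StairB→Exit (+1); total 2.
Path Hall→C1→StairC→Exit (+1); total 3.
Path Hall→C5→Lobby→Exit (+1); total 4.
No residual Hall→Exit path; max flow = 4.
Certifying cut of size 4: {Hall→C1, Hall→C5, Hall→Exit, Hall→StairB}.

4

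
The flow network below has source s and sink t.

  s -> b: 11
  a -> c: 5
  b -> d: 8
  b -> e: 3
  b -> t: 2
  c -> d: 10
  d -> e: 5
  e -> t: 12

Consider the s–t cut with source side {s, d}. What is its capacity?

Edges leaving {s, d}: s→b (11), d→e (5).
Cut capacity = 11 + 5 = 16.

16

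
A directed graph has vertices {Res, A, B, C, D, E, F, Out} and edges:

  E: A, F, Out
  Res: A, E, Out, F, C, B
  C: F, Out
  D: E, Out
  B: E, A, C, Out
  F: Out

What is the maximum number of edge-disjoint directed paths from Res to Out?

Assign every edge capacity 1; by Menger, the answer equals the max flow.
Path Res→Out (+1); total 1.
Path Res→B→Out (+1); total 2.
Path Res→C→Out (+1); total 3.
Path Res→E→Out (+1); total 4.
Path Res→F→Out (+1); total 5.
No residual Res→Out path; max flow = 5.
Certifying cut of size 5: {Res→B, Res→C, Res→E, Res→F, Res→Out}.

5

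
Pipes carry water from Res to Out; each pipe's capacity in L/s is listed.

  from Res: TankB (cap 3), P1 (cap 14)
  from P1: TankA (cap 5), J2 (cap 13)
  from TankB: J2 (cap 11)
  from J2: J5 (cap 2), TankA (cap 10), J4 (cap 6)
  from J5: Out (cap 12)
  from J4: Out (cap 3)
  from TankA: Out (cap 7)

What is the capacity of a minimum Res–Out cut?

12

Augment Res→P1→TankA→Out: bottleneck 5, flow now 5.
Augment Res→P1→J2→J5→Out: bottleneck 2, flow now 7.
Augment Res→P1→J2→J4→Out: bottleneck 3, flow now 10.
Augment Res→P1→J2→TankA→Out: bottleneck 2, flow now 12.
No augmenting path remains; maximum flow = 12.
By max-flow min-cut, the minimum cut capacity equals the max flow.
In the residual graph, reachable from Res: {Res, P1, TankB, J2, J4, TankA}.
Min-cut edges: J2→J5 (2), J4→Out (3), TankA→Out (7); capacity 2 + 3 + 7 = 12.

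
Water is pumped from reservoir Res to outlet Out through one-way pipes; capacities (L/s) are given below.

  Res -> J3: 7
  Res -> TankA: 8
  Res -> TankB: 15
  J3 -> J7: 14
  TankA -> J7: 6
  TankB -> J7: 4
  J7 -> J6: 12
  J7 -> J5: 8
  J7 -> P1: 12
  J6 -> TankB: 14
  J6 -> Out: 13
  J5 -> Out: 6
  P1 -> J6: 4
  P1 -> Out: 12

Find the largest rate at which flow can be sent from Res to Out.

17

Augment Res→J3→J7→J6→Out: bottleneck 7, flow now 7.
Augment Res→TankA→J7→J6→Out: bottleneck 5, flow now 12.
Augment Res→TankA→J7→J5→Out: bottleneck 1, flow now 13.
Augment Res→TankB→J7→J5→Out: bottleneck 4, flow now 17.
No augmenting path remains; maximum flow = 17.
In the residual graph, reachable from Res: {Res, TankA, TankB}.
Min-cut edges: Res→J3 (7), TankA→J7 (6), TankB→J7 (4); capacity 7 + 6 + 4 = 17.
This cut is saturated, so no flow can exceed 17.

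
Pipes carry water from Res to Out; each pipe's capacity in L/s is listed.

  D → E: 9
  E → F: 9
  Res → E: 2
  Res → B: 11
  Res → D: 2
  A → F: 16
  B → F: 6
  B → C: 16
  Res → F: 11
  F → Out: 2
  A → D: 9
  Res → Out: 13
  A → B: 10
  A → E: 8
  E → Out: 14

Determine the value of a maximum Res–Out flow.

Augment Res→Out: bottleneck 13, flow now 13.
Augment Res→E→Out: bottleneck 2, flow now 15.
Augment Res→F→Out: bottleneck 2, flow now 17.
Augment Res→D→E→Out: bottleneck 2, flow now 19.
No augmenting path remains; maximum flow = 19.
In the residual graph, reachable from Res: {Res, B, C, F}.
Min-cut edges: Res→D (2), Res→E (2), Res→Out (13), F→Out (2); capacity 2 + 2 + 13 + 2 = 19.
This cut is saturated, so no flow can exceed 19.

19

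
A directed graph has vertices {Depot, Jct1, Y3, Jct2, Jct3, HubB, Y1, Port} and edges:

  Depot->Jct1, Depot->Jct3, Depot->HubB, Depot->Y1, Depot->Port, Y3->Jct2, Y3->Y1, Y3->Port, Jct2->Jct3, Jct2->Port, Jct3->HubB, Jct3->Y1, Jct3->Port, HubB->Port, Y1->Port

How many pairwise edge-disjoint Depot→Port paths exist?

4

Assign every edge capacity 1; by Menger, the answer equals the max flow.
Path Depot→Port (+1); total 1.
Path Depot→Jct3→Port (+1); total 2.
Path Depot→HubB→Port (+1); total 3.
Path Depot→Y1→Port (+1); total 4.
No residual Depot→Port path; max flow = 4.
Certifying cut of size 4: {Depot→HubB, Depot→Jct3, Depot→Port, Depot→Y1}.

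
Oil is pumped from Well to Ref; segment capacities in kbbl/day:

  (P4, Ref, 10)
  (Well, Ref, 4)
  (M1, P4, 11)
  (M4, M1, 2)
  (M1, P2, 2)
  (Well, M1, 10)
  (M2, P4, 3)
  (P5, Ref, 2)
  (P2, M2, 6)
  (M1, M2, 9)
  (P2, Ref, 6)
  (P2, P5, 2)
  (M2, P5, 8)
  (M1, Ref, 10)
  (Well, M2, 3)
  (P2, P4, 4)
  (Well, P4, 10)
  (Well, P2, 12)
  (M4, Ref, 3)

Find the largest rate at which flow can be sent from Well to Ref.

32

Augment Well→Ref: bottleneck 4, flow now 4.
Augment Well→M1→Ref: bottleneck 10, flow now 14.
Augment Well→P2→Ref: bottleneck 6, flow now 20.
Augment Well→P4→Ref: bottleneck 10, flow now 30.
Augment Well→P2→P5→Ref: bottleneck 2, flow now 32.
No augmenting path remains; maximum flow = 32.
In the residual graph, reachable from Well: {Well, P2, M2, P4, P5}.
Min-cut edges: Well→M1 (10), Well→Ref (4), P2→Ref (6), P4→Ref (10), P5→Ref (2); capacity 10 + 4 + 6 + 10 + 2 = 32.
This cut is saturated, so no flow can exceed 32.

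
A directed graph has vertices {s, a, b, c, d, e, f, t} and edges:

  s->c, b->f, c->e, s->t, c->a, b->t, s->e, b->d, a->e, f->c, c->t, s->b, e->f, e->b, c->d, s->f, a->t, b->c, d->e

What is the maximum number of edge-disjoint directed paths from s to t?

Assign every edge capacity 1; by Menger, the answer equals the max flow.
Path s→t (+1); total 1.
Path s→b→t (+1); total 2.
Path s→c→t (+1); total 3.
Path s→f→c→a→t (+1); total 4.
No residual s→t path; max flow = 4.
Certifying cut of size 4: {b→t, c→a, c→t, s→t}.

4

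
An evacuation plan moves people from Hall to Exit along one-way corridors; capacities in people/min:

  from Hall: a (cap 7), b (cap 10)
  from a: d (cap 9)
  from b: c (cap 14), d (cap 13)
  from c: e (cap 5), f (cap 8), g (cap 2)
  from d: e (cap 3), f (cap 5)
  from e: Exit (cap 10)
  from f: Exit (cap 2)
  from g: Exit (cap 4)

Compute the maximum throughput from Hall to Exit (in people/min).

12

Augment Hall→a→d→e→Exit: bottleneck 3, flow now 3.
Augment Hall→a→d→f→Exit: bottleneck 2, flow now 5.
Augment Hall→b→c→e→Exit: bottleneck 5, flow now 10.
Augment Hall→b→c→g→Exit: bottleneck 2, flow now 12.
No augmenting path remains; maximum flow = 12.
In the residual graph, reachable from Hall: {Hall, a, b, c, d, f}.
Min-cut edges: c→e (5), c→g (2), d→e (3), f→Exit (2); capacity 5 + 2 + 3 + 2 = 12.
This cut is saturated, so no flow can exceed 12.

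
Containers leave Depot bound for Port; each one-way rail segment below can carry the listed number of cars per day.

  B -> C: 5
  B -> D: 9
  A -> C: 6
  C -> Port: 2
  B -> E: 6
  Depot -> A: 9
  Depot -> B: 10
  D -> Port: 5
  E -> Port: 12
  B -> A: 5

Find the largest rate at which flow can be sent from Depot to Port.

Augment Depot→A→C→Port: bottleneck 2, flow now 2.
Augment Depot→B→D→Port: bottleneck 5, flow now 7.
Augment Depot→B→E→Port: bottleneck 5, flow now 12.
No augmenting path remains; maximum flow = 12.
In the residual graph, reachable from Depot: {Depot, A, C}.
Min-cut edges: Depot→B (10), C→Port (2); capacity 10 + 2 = 12.
This cut is saturated, so no flow can exceed 12.

12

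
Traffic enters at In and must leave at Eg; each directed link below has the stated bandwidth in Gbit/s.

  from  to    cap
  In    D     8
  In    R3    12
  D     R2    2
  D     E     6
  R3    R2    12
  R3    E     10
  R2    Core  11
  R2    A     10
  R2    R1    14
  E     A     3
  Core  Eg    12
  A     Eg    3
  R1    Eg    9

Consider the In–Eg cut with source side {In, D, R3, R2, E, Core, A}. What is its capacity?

Edges leaving {In, D, R3, R2, E, Core, A}: R2→R1 (14), Core→Eg (12), A→Eg (3).
Cut capacity = 14 + 12 + 3 = 29.

29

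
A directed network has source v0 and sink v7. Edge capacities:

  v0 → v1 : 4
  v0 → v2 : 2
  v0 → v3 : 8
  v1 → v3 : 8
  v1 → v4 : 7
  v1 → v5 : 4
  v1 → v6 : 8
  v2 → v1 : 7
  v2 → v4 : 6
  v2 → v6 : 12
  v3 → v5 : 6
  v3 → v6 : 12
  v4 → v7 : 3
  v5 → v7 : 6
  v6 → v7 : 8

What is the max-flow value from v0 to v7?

Augment v0→v1→v4→v7: bottleneck 3, flow now 3.
Augment v0→v1→v5→v7: bottleneck 1, flow now 4.
Augment v0→v2→v6→v7: bottleneck 2, flow now 6.
Augment v0→v3→v5→v7: bottleneck 5, flow now 11.
Augment v0→v3→v6→v7: bottleneck 3, flow now 14.
No augmenting path remains; maximum flow = 14.
In the residual graph, reachable from v0: {v0}.
Min-cut edges: v0→v1 (4), v0→v2 (2), v0→v3 (8); capacity 4 + 2 + 8 = 14.
This cut is saturated, so no flow can exceed 14.

14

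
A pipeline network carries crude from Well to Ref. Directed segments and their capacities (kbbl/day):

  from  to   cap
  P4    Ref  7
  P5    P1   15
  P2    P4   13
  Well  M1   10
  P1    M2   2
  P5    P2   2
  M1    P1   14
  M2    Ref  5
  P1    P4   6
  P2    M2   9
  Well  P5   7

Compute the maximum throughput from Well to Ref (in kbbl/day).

Augment Well→M1→P1→P4→Ref: bottleneck 6, flow now 6.
Augment Well→M1→P1→M2→Ref: bottleneck 2, flow now 8.
Augment Well→P5→P2→P4→Ref: bottleneck 1, flow now 9.
Augment Well→P5→P2→M2→Ref: bottleneck 1, flow now 10.
No augmenting path remains; maximum flow = 10.
In the residual graph, reachable from Well: {Well, M1, P5, P1}.
Min-cut edges: P5→P2 (2), P1→P4 (6), P1→M2 (2); capacity 2 + 6 + 2 = 10.
This cut is saturated, so no flow can exceed 10.

10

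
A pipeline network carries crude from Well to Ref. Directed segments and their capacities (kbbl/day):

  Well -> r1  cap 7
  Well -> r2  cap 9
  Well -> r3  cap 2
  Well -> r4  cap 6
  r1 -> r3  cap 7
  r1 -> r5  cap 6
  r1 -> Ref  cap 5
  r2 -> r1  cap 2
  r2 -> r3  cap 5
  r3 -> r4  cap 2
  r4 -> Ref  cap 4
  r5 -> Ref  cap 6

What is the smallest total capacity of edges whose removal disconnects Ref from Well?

Augment Well→r1→Ref: bottleneck 5, flow now 5.
Augment Well→r4→Ref: bottleneck 4, flow now 9.
Augment Well→r1→r5→Ref: bottleneck 2, flow now 11.
Augment Well→r2→r1→r5→Ref: bottleneck 2, flow now 13.
No augmenting path remains; maximum flow = 13.
By max-flow min-cut, the minimum cut capacity equals the max flow.
In the residual graph, reachable from Well: {Well, r2, r3, r4}.
Min-cut edges: Well→r1 (7), r2→r1 (2), r4→Ref (4); capacity 7 + 2 + 4 = 13.

13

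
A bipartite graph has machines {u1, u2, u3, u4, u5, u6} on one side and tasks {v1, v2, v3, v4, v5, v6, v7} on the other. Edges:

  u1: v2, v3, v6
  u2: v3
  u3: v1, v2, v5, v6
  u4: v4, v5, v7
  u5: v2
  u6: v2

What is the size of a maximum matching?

5

Unit-capacity flow: source→left, listed edges, right→sink; max matching = max flow.
Augmenting path u1→v2 (+1); matched 1.
Augmenting path u2→v3 (+1); matched 2.
Augmenting path u3→v1 (+1); matched 3.
Augmenting path u4→v4 (+1); matched 4.
Augmenting path u5→v2→u1→v6 (+1); matched 5.
No augmenting path remains; maximum matching = 5.
König certificate: {u1, u2, u3, u4, v2} is a vertex cover of size 5 (every listed pair touches it), so no matching can be larger.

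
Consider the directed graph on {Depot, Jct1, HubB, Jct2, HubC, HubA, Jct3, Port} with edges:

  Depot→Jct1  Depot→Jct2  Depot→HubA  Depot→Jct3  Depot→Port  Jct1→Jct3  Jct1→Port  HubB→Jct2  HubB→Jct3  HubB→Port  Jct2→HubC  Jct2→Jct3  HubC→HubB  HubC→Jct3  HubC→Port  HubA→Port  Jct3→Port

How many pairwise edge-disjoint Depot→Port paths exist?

5

Assign every edge capacity 1; by Menger, the answer equals the max flow.
Path Depot→Port (+1); total 1.
Path Depot→Jct1→Port (+1); total 2.
Path Depot→HubA→Port (+1); total 3.
Path Depot→Jct3→Port (+1); total 4.
Path Depot→Jct2→HubC→Port (+1); total 5.
No residual Depot→Port path; max flow = 5.
Certifying cut of size 5: {Depot→HubA, Depot→Jct1, Depot→Jct2, Depot→Jct3, Depot→Port}.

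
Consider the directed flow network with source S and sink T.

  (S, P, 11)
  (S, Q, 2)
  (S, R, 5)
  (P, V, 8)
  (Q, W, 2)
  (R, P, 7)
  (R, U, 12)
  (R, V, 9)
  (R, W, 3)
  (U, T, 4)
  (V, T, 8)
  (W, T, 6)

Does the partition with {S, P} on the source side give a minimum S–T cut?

Yes — it is a minimum cut (capacity 15).

Given cut capacity: 2 + 5 + 8 = 15.
Augment S→P→V→T: bottleneck 8, flow now 8.
Augment S→Q→W→T: bottleneck 2, flow now 10.
Augment S→R→U→T: bottleneck 4, flow now 14.
Augment S→R→W→T: bottleneck 1, flow now 15.
No augmenting path remains; maximum flow = 15.
Cut capacity 15 equals the max flow, so it is a minimum cut.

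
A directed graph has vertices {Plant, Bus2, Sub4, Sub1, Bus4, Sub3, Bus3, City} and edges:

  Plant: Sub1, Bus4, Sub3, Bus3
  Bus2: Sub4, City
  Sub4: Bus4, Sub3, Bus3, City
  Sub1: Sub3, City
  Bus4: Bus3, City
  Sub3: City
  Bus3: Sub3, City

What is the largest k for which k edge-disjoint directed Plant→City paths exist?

4

Assign every edge capacity 1; by Menger, the answer equals the max flow.
Path Plant→Sub1→City (+1); total 1.
Path Plant→Bus4→City (+1); total 2.
Path Plant→Sub3→City (+1); total 3.
Path Plant→Bus3→City (+1); total 4.
No residual Plant→City path; max flow = 4.
Certifying cut of size 4: {Plant→Bus3, Plant→Bus4, Plant→Sub1, Plant→Sub3}.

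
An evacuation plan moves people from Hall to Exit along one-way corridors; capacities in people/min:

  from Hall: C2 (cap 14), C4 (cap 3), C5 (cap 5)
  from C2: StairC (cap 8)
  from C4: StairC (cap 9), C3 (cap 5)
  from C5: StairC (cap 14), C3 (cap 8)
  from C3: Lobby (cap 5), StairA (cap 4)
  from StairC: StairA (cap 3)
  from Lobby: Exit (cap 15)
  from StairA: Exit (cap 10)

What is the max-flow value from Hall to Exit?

11

Augment Hall→C2→StairC→StairA→Exit: bottleneck 3, flow now 3.
Augment Hall→C4→C3→Lobby→Exit: bottleneck 3, flow now 6.
Augment Hall→C5→C3→Lobby→Exit: bottleneck 2, flow now 8.
Augment Hall→C5→C3→StairA→Exit: bottleneck 3, flow now 11.
No augmenting path remains; maximum flow = 11.
In the residual graph, reachable from Hall: {Hall, C2, StairC}.
Min-cut edges: Hall→C4 (3), Hall→C5 (5), StairC→StairA (3); capacity 3 + 5 + 3 = 11.
This cut is saturated, so no flow can exceed 11.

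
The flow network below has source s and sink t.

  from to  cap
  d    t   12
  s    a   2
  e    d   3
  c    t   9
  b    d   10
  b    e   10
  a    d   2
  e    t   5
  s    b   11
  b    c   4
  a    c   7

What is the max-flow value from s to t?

Augment s→a→c→t: bottleneck 2, flow now 2.
Augment s→b→c→t: bottleneck 4, flow now 6.
Augment s→b→d→t: bottleneck 7, flow now 13.
No augmenting path remains; maximum flow = 13.
In the residual graph, reachable from s: {s}.
Min-cut edges: s→a (2), s→b (11); capacity 2 + 11 = 13.
This cut is saturated, so no flow can exceed 13.

13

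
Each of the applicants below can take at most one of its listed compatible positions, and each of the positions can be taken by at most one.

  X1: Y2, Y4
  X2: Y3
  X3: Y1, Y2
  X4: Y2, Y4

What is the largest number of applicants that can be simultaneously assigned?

4

Unit-capacity flow: source→left, listed edges, right→sink; max matching = max flow.
Augmenting path X1→Y2 (+1); matched 1.
Augmenting path X2→Y3 (+1); matched 2.
Augmenting path X3→Y1 (+1); matched 3.
Augmenting path X4→Y4 (+1); matched 4.
No augmenting path remains; maximum matching = 4.
König certificate: {X1, X2, X3, X4} is a vertex cover of size 4 (every listed pair touches it), so no matching can be larger.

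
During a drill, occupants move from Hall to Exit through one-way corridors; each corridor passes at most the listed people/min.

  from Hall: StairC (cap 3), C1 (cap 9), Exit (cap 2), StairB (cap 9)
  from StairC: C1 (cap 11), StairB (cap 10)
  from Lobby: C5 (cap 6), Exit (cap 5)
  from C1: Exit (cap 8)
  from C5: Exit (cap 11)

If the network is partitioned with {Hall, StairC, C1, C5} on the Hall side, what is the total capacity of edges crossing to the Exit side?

Edges leaving {Hall, StairC, C1, C5}: Hall→StairB (9), Hall→Exit (2), StairC→StairB (10), C1→Exit (8), C5→Exit (11).
Cut capacity = 9 + 2 + 10 + 8 + 11 = 40.

40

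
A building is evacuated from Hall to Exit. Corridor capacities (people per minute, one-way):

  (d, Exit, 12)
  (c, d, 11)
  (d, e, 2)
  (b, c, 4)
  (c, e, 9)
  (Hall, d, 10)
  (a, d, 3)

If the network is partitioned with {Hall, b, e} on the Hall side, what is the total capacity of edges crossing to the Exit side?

Edges leaving {Hall, b, e}: Hall→d (10), b→c (4).
Cut capacity = 10 + 4 = 14.

14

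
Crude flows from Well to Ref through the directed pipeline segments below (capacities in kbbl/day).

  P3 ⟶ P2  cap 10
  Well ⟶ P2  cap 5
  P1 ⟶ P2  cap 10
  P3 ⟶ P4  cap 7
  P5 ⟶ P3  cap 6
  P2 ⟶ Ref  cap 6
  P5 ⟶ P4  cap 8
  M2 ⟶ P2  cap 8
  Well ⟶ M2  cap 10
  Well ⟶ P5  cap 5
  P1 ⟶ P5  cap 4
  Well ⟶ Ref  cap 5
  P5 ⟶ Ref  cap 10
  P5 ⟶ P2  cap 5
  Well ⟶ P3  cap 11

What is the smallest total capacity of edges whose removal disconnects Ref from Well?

16

Augment Well→Ref: bottleneck 5, flow now 5.
Augment Well→P5→Ref: bottleneck 5, flow now 10.
Augment Well→P2→Ref: bottleneck 5, flow now 15.
Augment Well→M2→P2→Ref: bottleneck 1, flow now 16.
No augmenting path remains; maximum flow = 16.
By max-flow min-cut, the minimum cut capacity equals the max flow.
In the residual graph, reachable from Well: {Well, M2, P3, P2, P4}.
Min-cut edges: Well→P5 (5), Well→Ref (5), P2→Ref (6); capacity 5 + 5 + 6 = 16.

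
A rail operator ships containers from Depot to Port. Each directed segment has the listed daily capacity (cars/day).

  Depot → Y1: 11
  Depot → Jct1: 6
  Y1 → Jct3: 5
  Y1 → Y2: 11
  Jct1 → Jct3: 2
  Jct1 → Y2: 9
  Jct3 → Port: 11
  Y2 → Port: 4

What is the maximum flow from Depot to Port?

Augment Depot→Y1→Jct3→Port: bottleneck 5, flow now 5.
Augment Depot→Y1→Y2→Port: bottleneck 4, flow now 9.
Augment Depot→Jct1→Jct3→Port: bottleneck 2, flow now 11.
No augmenting path remains; maximum flow = 11.
In the residual graph, reachable from Depot: {Depot, Y1, Jct1, Y2}.
Min-cut edges: Y1→Jct3 (5), Jct1→Jct3 (2), Y2→Port (4); capacity 5 + 2 + 4 = 11.
This cut is saturated, so no flow can exceed 11.

11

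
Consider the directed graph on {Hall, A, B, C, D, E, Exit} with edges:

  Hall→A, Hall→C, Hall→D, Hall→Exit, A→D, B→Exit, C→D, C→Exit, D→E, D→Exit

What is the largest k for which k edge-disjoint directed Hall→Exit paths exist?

3

Assign every edge capacity 1; by Menger, the answer equals the max flow.
Path Hall→Exit (+1); total 1.
Path Hall→C→Exit (+1); total 2.
Path Hall→D→Exit (+1); total 3.
No residual Hall→Exit path; max flow = 3.
Certifying cut of size 3: {D→Exit, Hall→C, Hall→Exit}.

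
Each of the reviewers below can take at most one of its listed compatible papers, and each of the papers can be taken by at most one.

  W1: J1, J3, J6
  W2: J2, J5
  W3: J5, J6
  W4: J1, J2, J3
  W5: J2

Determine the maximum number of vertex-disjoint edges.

Unit-capacity flow: source→left, listed edges, right→sink; max matching = max flow.
Augmenting path W1→J1 (+1); matched 1.
Augmenting path W2→J2 (+1); matched 2.
Augmenting path W3→J5 (+1); matched 3.
Augmenting path W4→J3 (+1); matched 4.
Augmenting path W5→J2→W2→J5→W3→J6 (+1); matched 5.
No augmenting path remains; maximum matching = 5.
König certificate: {W1, W2, W3, W4, W5} is a vertex cover of size 5 (every listed pair touches it), so no matching can be larger.

5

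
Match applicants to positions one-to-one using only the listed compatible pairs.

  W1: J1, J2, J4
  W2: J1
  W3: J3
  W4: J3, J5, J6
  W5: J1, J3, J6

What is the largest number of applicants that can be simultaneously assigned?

Unit-capacity flow: source→left, listed edges, right→sink; max matching = max flow.
Augmenting path W1→J1 (+1); matched 1.
Augmenting path W3→J3 (+1); matched 2.
Augmenting path W4→J5 (+1); matched 3.
Augmenting path W5→J6 (+1); matched 4.
Augmenting path W2→J1→W1→J2 (+1); matched 5.
No augmenting path remains; maximum matching = 5.
König certificate: {W1, W2, W3, W4, W5} is a vertex cover of size 5 (every listed pair touches it), so no matching can be larger.

5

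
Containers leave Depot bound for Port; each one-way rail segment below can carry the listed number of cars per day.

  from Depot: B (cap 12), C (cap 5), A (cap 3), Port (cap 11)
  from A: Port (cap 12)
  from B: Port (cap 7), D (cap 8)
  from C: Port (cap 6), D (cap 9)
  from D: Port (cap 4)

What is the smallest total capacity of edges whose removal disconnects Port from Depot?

Augment Depot→Port: bottleneck 11, flow now 11.
Augment Depot→A→Port: bottleneck 3, flow now 14.
Augment Depot→B→Port: bottleneck 7, flow now 21.
Augment Depot→C→Port: bottleneck 5, flow now 26.
Augment Depot→B→D→Port: bottleneck 4, flow now 30.
No augmenting path remains; maximum flow = 30.
By max-flow min-cut, the minimum cut capacity equals the max flow.
In the residual graph, reachable from Depot: {Depot, B, D}.
Min-cut edges: Depot→A (3), Depot→C (5), Depot→Port (11), B→Port (7), D→Port (4); capacity 3 + 5 + 11 + 7 + 4 = 30.

30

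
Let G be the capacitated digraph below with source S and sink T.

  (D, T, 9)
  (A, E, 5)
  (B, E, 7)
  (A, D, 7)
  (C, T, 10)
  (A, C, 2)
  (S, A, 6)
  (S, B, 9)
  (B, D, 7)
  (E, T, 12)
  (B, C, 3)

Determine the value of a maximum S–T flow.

15

Augment S→A→C→T: bottleneck 2, flow now 2.
Augment S→A→D→T: bottleneck 4, flow now 6.
Augment S→B→C→T: bottleneck 3, flow now 9.
Augment S→B→D→T: bottleneck 5, flow now 14.
Augment S→B→E→T: bottleneck 1, flow now 15.
No augmenting path remains; maximum flow = 15.
In the residual graph, reachable from S: {S}.
Min-cut edges: S→A (6), S→B (9); capacity 6 + 9 = 15.
This cut is saturated, so no flow can exceed 15.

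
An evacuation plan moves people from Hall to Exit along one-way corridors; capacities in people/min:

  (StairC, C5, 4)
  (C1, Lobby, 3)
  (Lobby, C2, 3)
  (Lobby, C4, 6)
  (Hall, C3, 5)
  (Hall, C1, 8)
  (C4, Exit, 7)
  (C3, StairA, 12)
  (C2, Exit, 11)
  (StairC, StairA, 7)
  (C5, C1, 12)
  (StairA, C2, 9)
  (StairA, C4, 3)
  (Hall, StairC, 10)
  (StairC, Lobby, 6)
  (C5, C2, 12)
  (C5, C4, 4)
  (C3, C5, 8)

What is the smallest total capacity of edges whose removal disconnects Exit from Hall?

18

Augment Hall→C1→Lobby→C4→Exit: bottleneck 3, flow now 3.
Augment Hall→StairC→Lobby→C4→Exit: bottleneck 3, flow now 6.
Augment Hall→StairC→Lobby→C2→Exit: bottleneck 3, flow now 9.
Augment Hall→StairC→StairA→C4→Exit: bottleneck 1, flow now 10.
Augment Hall→StairC→StairA→C2→Exit: bottleneck 3, flow now 13.
Augment Hall→C3→StairA→C2→Exit: bottleneck 5, flow now 18.
No augmenting path remains; maximum flow = 18.
By max-flow min-cut, the minimum cut capacity equals the max flow.
In the residual graph, reachable from Hall: {Hall, C1}.
Min-cut edges: Hall→StairC (10), Hall→C3 (5), C1→Lobby (3); capacity 10 + 5 + 3 = 18.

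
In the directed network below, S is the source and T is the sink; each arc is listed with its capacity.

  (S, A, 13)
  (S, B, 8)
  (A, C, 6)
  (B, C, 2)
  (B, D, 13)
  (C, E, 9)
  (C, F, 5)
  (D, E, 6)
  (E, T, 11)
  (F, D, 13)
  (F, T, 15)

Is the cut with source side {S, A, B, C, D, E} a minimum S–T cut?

Given cut capacity: 5 + 11 = 16.
Augment S→A→C→E→T: bottleneck 6, flow now 6.
Augment S→B→C→E→T: bottleneck 2, flow now 8.
Augment S→B→D→E→T: bottleneck 3, flow now 11.
Augment S→B→D→E→C→F→T: bottleneck 3, flow now 14. (uses reverse residual edge)
No augmenting path remains; maximum flow = 14.
In the residual graph, reachable from S: {S, A}.
Min-cut edges: S→B (8), A→C (6); capacity 8 + 6 = 14.
Cut capacity 16 exceeds the max flow 14, so it is not minimum.

No — its capacity is 16, but the minimum cut has capacity 14.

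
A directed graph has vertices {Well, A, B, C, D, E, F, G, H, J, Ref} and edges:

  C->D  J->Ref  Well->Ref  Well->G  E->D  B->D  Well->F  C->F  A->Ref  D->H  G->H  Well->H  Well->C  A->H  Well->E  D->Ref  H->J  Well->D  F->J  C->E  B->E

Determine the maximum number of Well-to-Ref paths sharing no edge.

Assign every edge capacity 1; by Menger, the answer equals the max flow.
Path Well→Ref (+1); total 1.
Path Well→D→Ref (+1); total 2.
Path Well→F→J→Ref (+1); total 3.
No residual Well→Ref path; max flow = 3.
Certifying cut of size 3: {D→Ref, J→Ref, Well→Ref}.

3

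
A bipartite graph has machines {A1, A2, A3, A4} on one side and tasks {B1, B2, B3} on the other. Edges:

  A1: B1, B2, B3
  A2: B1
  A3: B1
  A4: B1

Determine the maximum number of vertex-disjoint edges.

2

Unit-capacity flow: source→left, listed edges, right→sink; max matching = max flow.
Augmenting path A1→B1 (+1); matched 1.
Augmenting path A2→B1→A1→B2 (+1); matched 2.
No augmenting path remains; maximum matching = 2.
König certificate: {A1, B1} is a vertex cover of size 2 (every listed pair touches it), so no matching can be larger.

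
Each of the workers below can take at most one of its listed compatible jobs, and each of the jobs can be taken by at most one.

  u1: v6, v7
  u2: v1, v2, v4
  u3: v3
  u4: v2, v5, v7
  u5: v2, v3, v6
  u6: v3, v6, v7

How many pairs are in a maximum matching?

Unit-capacity flow: source→left, listed edges, right→sink; max matching = max flow.
Augmenting path u1→v6 (+1); matched 1.
Augmenting path u2→v1 (+1); matched 2.
Augmenting path u3→v3 (+1); matched 3.
Augmenting path u4→v2 (+1); matched 4.
Augmenting path u6→v7 (+1); matched 5.
Augmenting path u5→v2→u4→v5 (+1); matched 6.
No augmenting path remains; maximum matching = 6.
König certificate: {u1, u2, u3, u4, u5, u6} is a vertex cover of size 6 (every listed pair touches it), so no matching can be larger.

6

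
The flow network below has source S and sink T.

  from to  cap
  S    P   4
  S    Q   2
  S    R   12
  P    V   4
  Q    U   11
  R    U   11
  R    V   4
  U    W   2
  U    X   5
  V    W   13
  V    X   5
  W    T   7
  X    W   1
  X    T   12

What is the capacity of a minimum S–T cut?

Augment S→P→V→W→T: bottleneck 4, flow now 4.
Augment S→Q→U→W→T: bottleneck 2, flow now 6.
Augment S→R→U→X→T: bottleneck 5, flow now 11.
Augment S→R→V→W→T: bottleneck 1, flow now 12.
Augment S→R→V→X→T: bottleneck 3, flow now 15.
No augmenting path remains; maximum flow = 15.
By max-flow min-cut, the minimum cut capacity equals the max flow.
In the residual graph, reachable from S: {S, Q, R, U}.
Min-cut edges: S→P (4), R→V (4), U→W (2), U→X (5); capacity 4 + 4 + 2 + 5 = 15.

15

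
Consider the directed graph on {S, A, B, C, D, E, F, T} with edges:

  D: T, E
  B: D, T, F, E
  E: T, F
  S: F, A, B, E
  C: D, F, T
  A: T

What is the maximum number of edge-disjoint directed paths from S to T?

Assign every edge capacity 1; by Menger, the answer equals the max flow.
Path S→A→T (+1); total 1.
Path S→B→T (+1); total 2.
Path S→E→T (+1); total 3.
No residual S→T path; max flow = 3.
Certifying cut of size 3: {S→A, S→B, S→E}.

3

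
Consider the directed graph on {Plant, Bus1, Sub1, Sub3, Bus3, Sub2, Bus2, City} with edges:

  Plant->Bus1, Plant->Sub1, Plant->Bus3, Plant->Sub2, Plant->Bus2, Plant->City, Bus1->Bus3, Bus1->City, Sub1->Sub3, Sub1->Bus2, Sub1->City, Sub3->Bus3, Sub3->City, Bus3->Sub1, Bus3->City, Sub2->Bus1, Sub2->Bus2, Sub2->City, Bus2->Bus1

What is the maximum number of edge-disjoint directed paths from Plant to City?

6

Assign every edge capacity 1; by Menger, the answer equals the max flow.
Path Plant→City (+1); total 1.
Path Plant→Bus1→City (+1); total 2.
Path Plant→Sub1→City (+1); total 3.
Path Plant→Bus3→City (+1); total 4.
Path Plant→Sub2→City (+1); total 5.
Path Plant→Bus2→Bus1→Bus3→Sub1→Sub3→City (+1); total 6.
No residual Plant→City path; max flow = 6.
Certifying cut of size 6: {Plant→Bus1, Plant→Bus2, Plant→Bus3, Plant→City, Plant→Sub1, Plant→Sub2}.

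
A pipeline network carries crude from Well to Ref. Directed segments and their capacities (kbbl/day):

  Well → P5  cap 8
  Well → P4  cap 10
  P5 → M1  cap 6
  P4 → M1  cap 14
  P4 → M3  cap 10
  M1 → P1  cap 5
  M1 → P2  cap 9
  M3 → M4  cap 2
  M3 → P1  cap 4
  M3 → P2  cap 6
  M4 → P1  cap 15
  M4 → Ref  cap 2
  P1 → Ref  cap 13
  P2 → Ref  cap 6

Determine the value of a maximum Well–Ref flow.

Augment Well→P5→M1→P1→Ref: bottleneck 5, flow now 5.
Augment Well→P5→M1→P2→Ref: bottleneck 1, flow now 6.
Augment Well→P4→M1→P2→Ref: bottleneck 5, flow now 11.
Augment Well→P4→M3→M4→Ref: bottleneck 2, flow now 13.
Augment Well→P4→M3→P1→Ref: bottleneck 3, flow now 16.
No augmenting path remains; maximum flow = 16.
In the residual graph, reachable from Well: {Well, P5}.
Min-cut edges: Well→P4 (10), P5→M1 (6); capacity 10 + 6 = 16.
This cut is saturated, so no flow can exceed 16.

16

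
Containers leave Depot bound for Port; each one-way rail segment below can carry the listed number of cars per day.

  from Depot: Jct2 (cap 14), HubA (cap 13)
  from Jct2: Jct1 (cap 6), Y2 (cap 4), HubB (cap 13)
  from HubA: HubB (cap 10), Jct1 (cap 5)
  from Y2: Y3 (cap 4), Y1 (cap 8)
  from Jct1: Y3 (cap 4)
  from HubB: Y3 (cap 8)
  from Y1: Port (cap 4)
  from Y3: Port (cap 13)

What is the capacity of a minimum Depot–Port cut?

16

Augment Depot→Jct2→Y2→Y1→Port: bottleneck 4, flow now 4.
Augment Depot→Jct2→Jct1→Y3→Port: bottleneck 4, flow now 8.
Augment Depot→Jct2→HubB→Y3→Port: bottleneck 6, flow now 14.
Augment Depot→HubA→HubB→Y3→Port: bottleneck 2, flow now 16.
No augmenting path remains; maximum flow = 16.
By max-flow min-cut, the minimum cut capacity equals the max flow.
In the residual graph, reachable from Depot: {Depot, Jct2, HubA, Jct1, HubB}.
Min-cut edges: Jct2→Y2 (4), Jct1→Y3 (4), HubB→Y3 (8); capacity 4 + 4 + 8 = 16.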